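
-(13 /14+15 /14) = -2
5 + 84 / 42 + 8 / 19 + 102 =2079 / 19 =109.42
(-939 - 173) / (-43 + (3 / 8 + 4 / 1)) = 8896 / 309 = 28.79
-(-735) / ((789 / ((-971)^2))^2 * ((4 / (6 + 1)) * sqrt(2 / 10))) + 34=34 + 1524547794446915 * sqrt(5) / 830028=4107081365.39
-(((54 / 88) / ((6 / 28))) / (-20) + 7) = -6.86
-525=-525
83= 83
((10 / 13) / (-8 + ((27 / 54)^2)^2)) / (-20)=8 / 1651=0.00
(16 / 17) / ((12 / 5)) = 20 / 51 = 0.39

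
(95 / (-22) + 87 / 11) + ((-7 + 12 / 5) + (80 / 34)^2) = 143921 / 31790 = 4.53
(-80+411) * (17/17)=331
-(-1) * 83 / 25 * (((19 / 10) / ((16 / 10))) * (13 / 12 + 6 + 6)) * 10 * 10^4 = 30948625 / 6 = 5158104.17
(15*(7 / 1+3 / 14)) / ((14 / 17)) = 25755 / 196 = 131.40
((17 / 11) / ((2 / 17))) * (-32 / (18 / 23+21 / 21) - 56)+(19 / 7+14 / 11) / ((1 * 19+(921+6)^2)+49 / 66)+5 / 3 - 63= -554777045557138 / 537166868007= -1032.78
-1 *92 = -92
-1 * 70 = -70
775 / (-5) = -155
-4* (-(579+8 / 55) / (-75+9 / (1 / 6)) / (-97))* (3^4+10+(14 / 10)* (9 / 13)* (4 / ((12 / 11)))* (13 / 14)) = 60074758 / 560175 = 107.24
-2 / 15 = -0.13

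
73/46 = 1.59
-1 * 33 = -33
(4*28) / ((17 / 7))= 784 / 17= 46.12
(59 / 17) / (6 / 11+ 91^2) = 649 / 1548649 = 0.00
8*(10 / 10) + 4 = 12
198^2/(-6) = -6534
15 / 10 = 3 / 2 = 1.50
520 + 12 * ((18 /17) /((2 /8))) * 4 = 12296 /17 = 723.29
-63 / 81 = -7 / 9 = -0.78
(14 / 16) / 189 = 1 / 216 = 0.00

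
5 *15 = 75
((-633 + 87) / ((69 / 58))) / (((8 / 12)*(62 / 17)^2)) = -2288013 / 44206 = -51.76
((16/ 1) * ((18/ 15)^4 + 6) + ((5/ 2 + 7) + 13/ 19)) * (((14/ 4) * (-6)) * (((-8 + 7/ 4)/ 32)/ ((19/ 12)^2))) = 625560327/ 2743600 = 228.01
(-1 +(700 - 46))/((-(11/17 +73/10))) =-111010/1351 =-82.17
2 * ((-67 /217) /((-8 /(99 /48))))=2211 /13888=0.16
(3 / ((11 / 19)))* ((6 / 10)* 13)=2223 / 55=40.42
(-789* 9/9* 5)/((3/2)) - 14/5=-13164/5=-2632.80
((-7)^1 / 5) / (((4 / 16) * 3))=-28 / 15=-1.87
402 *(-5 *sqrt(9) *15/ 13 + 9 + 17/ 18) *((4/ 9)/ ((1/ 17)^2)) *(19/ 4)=-633886531/ 351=-1805944.53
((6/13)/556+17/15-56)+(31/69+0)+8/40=-4506589/83122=-54.22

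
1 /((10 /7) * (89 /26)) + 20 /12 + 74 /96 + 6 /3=33051 /7120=4.64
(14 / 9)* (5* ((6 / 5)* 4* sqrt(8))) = 224* sqrt(2) / 3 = 105.59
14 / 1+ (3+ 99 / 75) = 458 / 25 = 18.32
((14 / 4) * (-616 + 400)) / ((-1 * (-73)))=-756 / 73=-10.36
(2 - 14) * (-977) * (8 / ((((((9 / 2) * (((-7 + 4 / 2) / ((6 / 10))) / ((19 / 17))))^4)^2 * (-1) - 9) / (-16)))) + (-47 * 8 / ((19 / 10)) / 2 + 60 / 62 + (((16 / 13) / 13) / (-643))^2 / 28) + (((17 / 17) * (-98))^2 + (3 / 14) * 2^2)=153924861673762566361441108596317558735704 / 16190895632509506033860315340969138423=9506.88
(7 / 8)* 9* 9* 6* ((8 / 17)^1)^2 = 27216 / 289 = 94.17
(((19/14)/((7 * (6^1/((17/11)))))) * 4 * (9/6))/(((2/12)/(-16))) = -15504/539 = -28.76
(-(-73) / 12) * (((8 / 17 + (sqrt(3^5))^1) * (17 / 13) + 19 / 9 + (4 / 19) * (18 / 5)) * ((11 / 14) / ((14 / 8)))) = 31099387 / 3267810 + 40953 * sqrt(3) / 1274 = 65.19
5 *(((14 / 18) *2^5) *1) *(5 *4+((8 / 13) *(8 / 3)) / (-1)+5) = 1020320 / 351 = 2906.89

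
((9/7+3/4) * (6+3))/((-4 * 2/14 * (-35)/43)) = 22059/560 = 39.39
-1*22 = -22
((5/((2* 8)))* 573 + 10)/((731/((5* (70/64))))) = 529375/374272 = 1.41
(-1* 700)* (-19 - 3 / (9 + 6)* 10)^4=-136136700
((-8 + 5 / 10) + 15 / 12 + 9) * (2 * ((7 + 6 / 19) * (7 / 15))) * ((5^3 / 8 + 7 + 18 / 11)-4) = 380.45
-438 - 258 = -696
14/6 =7/3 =2.33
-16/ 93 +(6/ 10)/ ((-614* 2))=-98519/ 571020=-0.17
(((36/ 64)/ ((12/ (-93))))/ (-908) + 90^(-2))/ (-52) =-579503/ 6119193600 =-0.00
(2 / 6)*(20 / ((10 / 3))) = 2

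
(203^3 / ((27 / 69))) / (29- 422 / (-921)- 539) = -59068280047 / 1407864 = -41955.96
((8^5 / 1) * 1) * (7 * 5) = 1146880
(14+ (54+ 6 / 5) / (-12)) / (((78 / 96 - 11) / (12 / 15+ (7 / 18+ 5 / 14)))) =-1.43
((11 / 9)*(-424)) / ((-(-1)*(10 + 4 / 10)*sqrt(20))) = -583*sqrt(5) / 117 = -11.14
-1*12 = -12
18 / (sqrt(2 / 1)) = 9*sqrt(2) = 12.73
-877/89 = -9.85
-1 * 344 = -344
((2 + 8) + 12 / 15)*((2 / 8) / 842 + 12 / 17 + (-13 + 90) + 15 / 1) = 28663119 / 28628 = 1001.23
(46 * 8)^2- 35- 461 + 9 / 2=269865 / 2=134932.50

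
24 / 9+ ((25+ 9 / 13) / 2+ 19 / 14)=16.87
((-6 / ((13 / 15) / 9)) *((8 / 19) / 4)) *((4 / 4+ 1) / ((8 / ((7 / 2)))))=-2835 / 494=-5.74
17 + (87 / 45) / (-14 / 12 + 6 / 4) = 114 / 5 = 22.80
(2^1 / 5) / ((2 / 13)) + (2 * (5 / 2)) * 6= 163 / 5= 32.60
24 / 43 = 0.56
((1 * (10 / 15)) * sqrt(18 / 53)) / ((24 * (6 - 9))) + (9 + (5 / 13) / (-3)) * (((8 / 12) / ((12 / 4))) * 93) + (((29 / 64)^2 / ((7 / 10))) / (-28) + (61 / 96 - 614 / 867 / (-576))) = 7491237507373 / 40718426112 - sqrt(106) / 1908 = 183.97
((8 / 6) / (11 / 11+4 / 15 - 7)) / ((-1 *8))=5 / 172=0.03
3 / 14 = 0.21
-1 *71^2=-5041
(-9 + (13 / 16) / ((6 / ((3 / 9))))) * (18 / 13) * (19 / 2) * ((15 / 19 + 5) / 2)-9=-145589 / 416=-349.97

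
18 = 18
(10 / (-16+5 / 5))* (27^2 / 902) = -243 / 451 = -0.54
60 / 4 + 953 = 968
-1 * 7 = -7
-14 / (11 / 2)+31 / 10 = 61 / 110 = 0.55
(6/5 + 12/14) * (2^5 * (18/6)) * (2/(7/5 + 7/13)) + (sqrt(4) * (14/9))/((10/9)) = 50606/245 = 206.56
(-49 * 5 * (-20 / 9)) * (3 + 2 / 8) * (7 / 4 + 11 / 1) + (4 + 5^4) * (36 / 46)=6362539 / 276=23052.68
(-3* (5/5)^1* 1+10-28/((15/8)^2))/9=-217/2025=-0.11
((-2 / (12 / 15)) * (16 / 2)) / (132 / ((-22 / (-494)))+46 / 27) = -270 / 40037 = -0.01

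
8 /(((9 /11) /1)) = 88 /9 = 9.78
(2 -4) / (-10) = 1 / 5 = 0.20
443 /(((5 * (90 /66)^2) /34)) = 1822502 /1125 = 1620.00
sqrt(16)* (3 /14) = 6 /7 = 0.86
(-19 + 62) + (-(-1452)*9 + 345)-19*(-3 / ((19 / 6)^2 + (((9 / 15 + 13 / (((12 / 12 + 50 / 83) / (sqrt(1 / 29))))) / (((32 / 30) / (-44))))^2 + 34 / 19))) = 48935130397018462283196610 / 3636670867160335344649-11104100262407282130*sqrt(29) / 3636670867160335344649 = 13456.01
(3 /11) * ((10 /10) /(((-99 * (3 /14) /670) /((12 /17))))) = -37520 /6171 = -6.08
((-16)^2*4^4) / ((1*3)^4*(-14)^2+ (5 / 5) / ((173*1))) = 11337728 / 2746549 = 4.13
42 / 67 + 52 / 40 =1291 / 670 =1.93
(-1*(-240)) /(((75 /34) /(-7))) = -3808 /5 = -761.60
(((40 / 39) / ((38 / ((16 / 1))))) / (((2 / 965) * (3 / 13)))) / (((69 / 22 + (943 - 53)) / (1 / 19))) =3396800 / 63839601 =0.05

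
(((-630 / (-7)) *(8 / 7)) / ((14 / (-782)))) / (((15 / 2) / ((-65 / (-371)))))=-2439840 / 18179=-134.21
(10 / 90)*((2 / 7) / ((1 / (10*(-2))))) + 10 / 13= 110 / 819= 0.13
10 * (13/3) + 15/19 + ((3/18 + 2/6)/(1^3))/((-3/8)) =813/19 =42.79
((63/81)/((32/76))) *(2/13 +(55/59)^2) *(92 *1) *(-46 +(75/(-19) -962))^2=23546268968859/132278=178005934.24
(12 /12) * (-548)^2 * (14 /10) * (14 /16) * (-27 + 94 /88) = -1049356021 /110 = -9539600.19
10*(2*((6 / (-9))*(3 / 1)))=-40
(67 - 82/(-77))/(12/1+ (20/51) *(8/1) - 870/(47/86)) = -12562677/291024272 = -0.04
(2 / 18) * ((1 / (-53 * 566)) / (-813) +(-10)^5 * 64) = -156085593599999 / 219495366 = -711111.11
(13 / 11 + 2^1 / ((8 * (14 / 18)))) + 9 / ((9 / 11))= 3851 / 308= 12.50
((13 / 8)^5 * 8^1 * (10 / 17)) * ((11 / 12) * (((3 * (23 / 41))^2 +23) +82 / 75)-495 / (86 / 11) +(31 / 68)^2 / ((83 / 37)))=-89317748750505308501 / 43463377733713920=-2055.01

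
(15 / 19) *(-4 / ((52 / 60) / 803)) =-722700 / 247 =-2925.91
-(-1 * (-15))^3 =-3375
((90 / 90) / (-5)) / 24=-0.01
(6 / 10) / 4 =0.15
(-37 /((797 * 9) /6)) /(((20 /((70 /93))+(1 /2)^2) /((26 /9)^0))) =-2072 /1795641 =-0.00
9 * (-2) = -18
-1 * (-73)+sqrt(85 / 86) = 73.99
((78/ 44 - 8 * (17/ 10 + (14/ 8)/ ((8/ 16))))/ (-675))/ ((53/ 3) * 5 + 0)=4381/ 6558750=0.00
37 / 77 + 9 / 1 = 730 / 77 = 9.48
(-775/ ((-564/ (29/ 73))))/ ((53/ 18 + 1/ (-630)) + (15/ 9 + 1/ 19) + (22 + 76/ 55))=6576185/ 337843708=0.02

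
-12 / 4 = -3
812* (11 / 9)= 8932 / 9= 992.44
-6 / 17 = -0.35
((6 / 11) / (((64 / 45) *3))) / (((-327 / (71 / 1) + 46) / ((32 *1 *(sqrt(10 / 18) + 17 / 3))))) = 1065 *sqrt(5) / 32329 + 18105 / 32329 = 0.63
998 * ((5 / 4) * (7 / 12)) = 17465 / 24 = 727.71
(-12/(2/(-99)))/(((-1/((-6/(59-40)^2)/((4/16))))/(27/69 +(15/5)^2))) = 370.87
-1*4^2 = -16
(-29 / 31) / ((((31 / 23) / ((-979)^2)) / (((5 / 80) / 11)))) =-58116377 / 15376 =-3779.68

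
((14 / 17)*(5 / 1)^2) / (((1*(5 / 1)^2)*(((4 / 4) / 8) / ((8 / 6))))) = 8.78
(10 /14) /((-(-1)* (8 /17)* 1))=85 /56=1.52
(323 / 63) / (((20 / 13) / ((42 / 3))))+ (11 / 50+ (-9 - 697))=-148303 / 225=-659.12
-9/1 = -9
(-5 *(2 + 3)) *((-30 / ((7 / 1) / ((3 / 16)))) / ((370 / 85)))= 19125 / 4144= 4.62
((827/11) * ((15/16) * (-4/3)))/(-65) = 827/572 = 1.45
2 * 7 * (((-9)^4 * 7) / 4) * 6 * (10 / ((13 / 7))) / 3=22504230 / 13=1731094.62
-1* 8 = -8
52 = 52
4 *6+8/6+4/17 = 25.57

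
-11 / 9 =-1.22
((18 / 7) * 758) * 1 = 13644 / 7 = 1949.14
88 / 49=1.80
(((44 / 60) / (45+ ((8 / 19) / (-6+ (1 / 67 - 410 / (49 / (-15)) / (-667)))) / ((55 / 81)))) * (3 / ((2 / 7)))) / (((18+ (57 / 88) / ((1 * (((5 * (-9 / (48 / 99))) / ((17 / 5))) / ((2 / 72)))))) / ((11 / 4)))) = 65149018080421275 / 2486469042975942964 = 0.03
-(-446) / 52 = 8.58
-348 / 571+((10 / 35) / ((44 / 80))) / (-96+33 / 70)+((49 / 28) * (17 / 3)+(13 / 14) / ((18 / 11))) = 5803253039 / 588014658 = 9.87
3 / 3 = 1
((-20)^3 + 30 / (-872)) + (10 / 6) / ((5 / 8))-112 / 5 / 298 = -7997.44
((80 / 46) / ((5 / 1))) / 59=8 / 1357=0.01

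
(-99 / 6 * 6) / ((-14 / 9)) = 891 / 14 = 63.64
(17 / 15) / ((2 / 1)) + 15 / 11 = 637 / 330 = 1.93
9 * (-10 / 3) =-30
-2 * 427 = -854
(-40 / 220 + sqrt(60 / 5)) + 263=2*sqrt(3) + 2891 / 11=266.28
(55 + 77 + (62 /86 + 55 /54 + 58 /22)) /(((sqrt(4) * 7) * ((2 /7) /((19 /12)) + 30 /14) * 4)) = 66182909 /63139824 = 1.05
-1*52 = -52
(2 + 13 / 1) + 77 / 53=872 / 53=16.45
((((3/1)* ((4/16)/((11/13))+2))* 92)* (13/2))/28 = 90597/616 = 147.07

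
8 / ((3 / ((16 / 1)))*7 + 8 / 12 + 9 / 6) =2.30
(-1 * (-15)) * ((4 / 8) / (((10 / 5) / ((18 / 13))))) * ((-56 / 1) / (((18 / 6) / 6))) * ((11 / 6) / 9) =-118.46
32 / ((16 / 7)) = 14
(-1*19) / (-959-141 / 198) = 1254 / 63341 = 0.02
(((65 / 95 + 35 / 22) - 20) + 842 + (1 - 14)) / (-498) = -339113 / 208164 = -1.63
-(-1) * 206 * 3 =618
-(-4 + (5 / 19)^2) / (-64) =-1419 / 23104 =-0.06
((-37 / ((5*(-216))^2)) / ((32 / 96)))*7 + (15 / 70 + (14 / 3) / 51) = 14117179 / 46267200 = 0.31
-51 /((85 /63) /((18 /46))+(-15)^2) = -28917 /129530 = -0.22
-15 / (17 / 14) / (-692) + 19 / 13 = 1.48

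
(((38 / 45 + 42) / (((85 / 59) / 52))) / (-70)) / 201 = -2957552 / 26908875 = -0.11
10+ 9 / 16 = 169 / 16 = 10.56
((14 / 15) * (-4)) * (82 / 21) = -656 / 45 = -14.58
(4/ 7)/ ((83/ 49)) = 28/ 83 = 0.34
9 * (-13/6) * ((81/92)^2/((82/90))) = -11514555/694048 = -16.59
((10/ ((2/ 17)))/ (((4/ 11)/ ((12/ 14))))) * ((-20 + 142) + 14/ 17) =172260/ 7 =24608.57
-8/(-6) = 4/3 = 1.33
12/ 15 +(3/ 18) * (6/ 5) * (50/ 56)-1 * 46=-6303/ 140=-45.02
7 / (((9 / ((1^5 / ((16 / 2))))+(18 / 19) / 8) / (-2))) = -152 / 783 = -0.19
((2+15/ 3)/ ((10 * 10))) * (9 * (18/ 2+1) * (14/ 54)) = 49/ 30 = 1.63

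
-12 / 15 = -4 / 5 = -0.80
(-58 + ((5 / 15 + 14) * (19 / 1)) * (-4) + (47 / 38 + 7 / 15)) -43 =-677519 / 570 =-1188.63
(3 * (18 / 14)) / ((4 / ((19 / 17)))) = 513 / 476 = 1.08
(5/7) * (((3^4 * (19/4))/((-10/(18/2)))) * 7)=-13851/8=-1731.38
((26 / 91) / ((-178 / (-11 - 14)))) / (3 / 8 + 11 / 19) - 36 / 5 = -646612 / 90335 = -7.16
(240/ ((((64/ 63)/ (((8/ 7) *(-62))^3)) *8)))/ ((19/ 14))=-1029576960/ 133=-7741180.15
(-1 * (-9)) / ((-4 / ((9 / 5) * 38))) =-1539 / 10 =-153.90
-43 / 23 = -1.87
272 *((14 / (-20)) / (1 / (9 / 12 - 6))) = 4998 / 5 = 999.60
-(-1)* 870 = 870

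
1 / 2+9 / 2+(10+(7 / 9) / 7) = 15.11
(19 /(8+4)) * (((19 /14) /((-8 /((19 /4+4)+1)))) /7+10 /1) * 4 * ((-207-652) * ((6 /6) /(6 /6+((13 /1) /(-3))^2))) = -1499198097 /558208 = -2685.73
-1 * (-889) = 889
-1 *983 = -983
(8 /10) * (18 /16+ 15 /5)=33 /10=3.30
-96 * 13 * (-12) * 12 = 179712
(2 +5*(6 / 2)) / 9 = 17 / 9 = 1.89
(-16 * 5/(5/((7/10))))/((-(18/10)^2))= 280/81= 3.46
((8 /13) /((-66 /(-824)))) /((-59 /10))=-1.30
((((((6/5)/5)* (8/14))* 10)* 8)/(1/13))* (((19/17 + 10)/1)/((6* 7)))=22464/595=37.75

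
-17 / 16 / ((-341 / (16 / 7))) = 17 / 2387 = 0.01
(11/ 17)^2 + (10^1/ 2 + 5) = 3011/ 289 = 10.42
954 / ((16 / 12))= 1431 / 2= 715.50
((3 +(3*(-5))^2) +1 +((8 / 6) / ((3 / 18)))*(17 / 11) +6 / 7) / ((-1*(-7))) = 18651 / 539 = 34.60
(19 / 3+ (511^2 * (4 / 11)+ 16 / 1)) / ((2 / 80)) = 125367560 / 33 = 3799016.97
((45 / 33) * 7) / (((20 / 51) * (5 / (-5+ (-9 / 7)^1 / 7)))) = -19431 / 770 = -25.24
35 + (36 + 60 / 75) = 359 / 5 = 71.80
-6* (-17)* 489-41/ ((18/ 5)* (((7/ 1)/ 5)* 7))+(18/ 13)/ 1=571903699/ 11466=49878.22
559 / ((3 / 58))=32422 / 3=10807.33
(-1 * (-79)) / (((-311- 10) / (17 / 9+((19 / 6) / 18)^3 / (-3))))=-563389211 / 1213102656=-0.46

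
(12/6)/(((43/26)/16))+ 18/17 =14918/731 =20.41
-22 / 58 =-11 / 29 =-0.38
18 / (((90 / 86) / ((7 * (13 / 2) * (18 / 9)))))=7826 / 5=1565.20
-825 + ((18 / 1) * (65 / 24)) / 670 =-442161 / 536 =-824.93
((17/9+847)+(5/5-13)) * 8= 60256/9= 6695.11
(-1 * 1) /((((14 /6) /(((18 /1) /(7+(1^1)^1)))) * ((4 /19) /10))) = -2565 /56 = -45.80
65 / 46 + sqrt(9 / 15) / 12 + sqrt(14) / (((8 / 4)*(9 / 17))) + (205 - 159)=sqrt(15) / 60 + 17*sqrt(14) / 18 + 2181 / 46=51.01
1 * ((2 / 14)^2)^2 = 1 / 2401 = 0.00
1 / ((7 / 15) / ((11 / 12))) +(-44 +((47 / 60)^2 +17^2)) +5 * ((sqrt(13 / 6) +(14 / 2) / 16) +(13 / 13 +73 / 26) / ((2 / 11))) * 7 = 35 * sqrt(78) / 6 +163123697 / 163800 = 1047.39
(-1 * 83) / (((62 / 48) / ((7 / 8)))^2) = -36603 / 961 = -38.09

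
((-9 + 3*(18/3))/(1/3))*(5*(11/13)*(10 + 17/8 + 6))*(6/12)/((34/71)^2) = 4514.30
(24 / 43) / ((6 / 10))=40 / 43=0.93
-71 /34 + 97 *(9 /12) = 4805 /68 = 70.66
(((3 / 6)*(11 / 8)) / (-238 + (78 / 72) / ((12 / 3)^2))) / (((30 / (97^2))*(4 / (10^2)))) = -94090 / 4153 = -22.66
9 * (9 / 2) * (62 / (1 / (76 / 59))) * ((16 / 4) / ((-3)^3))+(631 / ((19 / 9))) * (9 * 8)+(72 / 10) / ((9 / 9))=21048.43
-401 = -401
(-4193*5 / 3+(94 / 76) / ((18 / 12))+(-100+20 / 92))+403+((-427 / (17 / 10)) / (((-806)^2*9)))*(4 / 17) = -1233920715666908 / 184600078533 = -6684.29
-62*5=-310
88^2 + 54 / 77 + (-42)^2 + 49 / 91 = 9518749 / 1001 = 9509.24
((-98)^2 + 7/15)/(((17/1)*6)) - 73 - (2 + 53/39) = 354091/19890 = 17.80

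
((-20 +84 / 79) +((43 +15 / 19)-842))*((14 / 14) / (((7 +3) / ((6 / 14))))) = -1839807 / 52535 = -35.02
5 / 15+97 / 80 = 371 / 240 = 1.55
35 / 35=1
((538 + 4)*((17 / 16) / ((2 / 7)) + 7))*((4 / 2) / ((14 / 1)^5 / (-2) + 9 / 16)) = -185906 / 4302583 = -0.04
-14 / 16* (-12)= 21 / 2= 10.50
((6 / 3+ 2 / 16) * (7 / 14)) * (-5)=-85 / 16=-5.31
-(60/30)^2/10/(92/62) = -31/115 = -0.27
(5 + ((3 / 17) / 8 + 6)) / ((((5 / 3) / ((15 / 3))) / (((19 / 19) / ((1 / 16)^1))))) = 8994 / 17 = 529.06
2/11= 0.18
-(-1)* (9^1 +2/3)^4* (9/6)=707281/54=13097.80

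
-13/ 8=-1.62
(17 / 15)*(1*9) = 10.20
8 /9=0.89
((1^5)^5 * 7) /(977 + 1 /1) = 7 /978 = 0.01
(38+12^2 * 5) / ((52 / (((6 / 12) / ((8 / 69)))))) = 26151 / 416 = 62.86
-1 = -1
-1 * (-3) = 3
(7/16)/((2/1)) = 7/32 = 0.22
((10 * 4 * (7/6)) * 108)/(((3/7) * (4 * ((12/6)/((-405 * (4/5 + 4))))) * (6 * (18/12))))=-317520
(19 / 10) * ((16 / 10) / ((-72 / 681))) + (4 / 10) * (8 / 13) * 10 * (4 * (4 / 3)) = -30469 / 1950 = -15.63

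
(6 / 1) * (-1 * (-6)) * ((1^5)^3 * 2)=72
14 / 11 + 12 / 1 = 13.27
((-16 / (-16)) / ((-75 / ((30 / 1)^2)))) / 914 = -6 / 457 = -0.01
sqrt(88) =9.38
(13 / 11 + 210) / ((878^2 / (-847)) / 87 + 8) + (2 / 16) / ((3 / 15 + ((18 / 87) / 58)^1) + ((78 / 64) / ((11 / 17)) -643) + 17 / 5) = -85.80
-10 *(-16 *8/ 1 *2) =2560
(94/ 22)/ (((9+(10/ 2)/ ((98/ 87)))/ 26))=119756/ 14487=8.27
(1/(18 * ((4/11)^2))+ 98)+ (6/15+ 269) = 529661/1440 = 367.82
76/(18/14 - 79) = -0.98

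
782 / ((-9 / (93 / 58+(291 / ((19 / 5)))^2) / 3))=-16007673331 / 10469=-1529054.67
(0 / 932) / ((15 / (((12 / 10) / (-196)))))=0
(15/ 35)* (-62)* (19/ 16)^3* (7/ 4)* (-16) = 637887/ 512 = 1245.87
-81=-81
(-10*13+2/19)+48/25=-127.97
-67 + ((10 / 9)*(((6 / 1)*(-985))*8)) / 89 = -175489 / 267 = -657.26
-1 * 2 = -2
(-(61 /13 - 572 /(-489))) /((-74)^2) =-37265 /34810932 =-0.00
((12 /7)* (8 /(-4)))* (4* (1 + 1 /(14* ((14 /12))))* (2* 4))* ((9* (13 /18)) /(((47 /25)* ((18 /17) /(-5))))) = 91936000 /48363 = 1900.96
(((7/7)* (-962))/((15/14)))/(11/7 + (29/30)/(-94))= -17723888/30817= -575.13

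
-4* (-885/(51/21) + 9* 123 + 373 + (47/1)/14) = -532618/119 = -4475.78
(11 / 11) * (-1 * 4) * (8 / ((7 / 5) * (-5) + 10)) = -32 / 3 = -10.67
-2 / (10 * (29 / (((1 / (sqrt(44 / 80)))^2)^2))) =-80 / 3509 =-0.02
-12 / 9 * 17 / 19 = -68 / 57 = -1.19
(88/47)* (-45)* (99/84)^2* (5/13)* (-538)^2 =-13028677.93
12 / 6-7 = -5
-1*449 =-449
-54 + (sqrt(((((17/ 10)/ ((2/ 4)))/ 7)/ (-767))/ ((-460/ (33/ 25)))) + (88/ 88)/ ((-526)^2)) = -54.00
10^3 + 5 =1005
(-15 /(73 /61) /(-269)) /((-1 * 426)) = -0.00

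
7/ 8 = 0.88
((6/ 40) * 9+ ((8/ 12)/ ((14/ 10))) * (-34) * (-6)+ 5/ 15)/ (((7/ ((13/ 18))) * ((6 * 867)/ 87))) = 0.17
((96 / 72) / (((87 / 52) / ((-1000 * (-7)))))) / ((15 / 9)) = 291200 / 87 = 3347.13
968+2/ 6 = 2905/ 3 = 968.33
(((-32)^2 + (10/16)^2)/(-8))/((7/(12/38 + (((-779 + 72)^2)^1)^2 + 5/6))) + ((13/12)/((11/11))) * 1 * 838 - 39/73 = -45439095839606149991/9942016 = -4570410653091.50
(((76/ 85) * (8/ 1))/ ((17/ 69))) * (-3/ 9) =-13984/ 1445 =-9.68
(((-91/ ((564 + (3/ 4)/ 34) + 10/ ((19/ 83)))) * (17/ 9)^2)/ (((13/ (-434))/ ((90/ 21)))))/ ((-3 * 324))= -810251960/ 10302823593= -0.08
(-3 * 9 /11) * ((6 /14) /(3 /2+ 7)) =-162 /1309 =-0.12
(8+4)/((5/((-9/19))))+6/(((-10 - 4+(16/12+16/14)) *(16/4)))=-58257/45980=-1.27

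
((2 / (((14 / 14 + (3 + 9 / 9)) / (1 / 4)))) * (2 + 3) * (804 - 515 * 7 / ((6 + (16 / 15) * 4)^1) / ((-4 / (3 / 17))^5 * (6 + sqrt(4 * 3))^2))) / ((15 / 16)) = 34289569476287 / 79966346240 - 41715 * sqrt(3) / 31986538496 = 428.80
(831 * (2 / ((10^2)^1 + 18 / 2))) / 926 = 831 / 50467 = 0.02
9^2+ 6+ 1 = 88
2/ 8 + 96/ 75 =153/ 100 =1.53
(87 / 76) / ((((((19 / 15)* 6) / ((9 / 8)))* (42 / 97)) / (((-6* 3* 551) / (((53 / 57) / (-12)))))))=297348165 / 5936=50092.35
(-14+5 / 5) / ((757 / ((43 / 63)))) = -559 / 47691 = -0.01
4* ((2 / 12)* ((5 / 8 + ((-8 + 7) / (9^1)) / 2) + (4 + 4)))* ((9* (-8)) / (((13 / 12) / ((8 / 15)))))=-39488 / 195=-202.50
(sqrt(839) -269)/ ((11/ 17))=-4573/ 11+17 *sqrt(839)/ 11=-370.96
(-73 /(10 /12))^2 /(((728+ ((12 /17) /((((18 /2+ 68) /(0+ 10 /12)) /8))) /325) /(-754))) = -307689431049 /38713685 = -7947.82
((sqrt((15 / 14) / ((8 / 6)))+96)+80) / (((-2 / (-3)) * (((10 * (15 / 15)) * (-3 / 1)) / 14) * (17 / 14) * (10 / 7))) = -71.38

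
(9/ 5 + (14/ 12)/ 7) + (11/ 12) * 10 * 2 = 203/ 10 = 20.30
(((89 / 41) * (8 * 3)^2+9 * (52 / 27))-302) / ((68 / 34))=59389 / 123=482.84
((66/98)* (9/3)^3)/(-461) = -891/22589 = -0.04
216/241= 0.90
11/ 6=1.83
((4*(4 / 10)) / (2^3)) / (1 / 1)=1 / 5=0.20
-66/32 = -33/16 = -2.06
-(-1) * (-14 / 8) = -7 / 4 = -1.75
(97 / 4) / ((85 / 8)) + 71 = 6229 / 85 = 73.28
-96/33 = -32/11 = -2.91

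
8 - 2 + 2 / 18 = 55 / 9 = 6.11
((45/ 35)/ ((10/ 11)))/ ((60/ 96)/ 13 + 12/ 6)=1716/ 2485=0.69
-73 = -73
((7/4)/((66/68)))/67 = 119/4422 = 0.03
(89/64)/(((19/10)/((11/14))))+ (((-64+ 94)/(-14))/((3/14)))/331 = 1535125/2817472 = 0.54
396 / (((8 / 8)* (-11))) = -36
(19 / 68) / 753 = 19 / 51204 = 0.00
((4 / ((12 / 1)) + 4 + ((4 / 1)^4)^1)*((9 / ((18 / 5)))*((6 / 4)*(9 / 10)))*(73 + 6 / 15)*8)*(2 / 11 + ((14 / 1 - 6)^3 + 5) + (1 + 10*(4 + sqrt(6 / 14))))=5159286*sqrt(21) / 7 + 287981964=291359509.52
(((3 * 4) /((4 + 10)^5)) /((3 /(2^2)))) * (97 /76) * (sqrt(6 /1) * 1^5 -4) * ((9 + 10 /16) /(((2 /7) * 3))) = -1067 /625632 + 1067 * sqrt(6) /2502528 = -0.00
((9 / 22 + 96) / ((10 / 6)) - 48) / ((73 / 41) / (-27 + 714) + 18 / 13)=396563193 / 55875050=7.10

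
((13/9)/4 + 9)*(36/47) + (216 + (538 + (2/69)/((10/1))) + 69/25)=61935877/81075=763.93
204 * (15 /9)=340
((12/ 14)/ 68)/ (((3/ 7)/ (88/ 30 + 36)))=292/ 255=1.15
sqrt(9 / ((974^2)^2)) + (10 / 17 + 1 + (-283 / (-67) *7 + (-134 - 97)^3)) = -13319149075451971 / 1080541964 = -12326359.84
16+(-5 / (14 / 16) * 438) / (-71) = 25472 / 497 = 51.25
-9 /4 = -2.25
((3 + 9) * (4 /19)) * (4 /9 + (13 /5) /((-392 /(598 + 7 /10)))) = -32741 /3675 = -8.91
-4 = -4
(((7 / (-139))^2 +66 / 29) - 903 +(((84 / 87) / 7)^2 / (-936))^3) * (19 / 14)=-157503190969961002406026 / 128846674248877697931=-1222.41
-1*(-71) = 71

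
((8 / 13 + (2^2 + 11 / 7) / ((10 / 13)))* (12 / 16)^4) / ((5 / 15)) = 1737693 / 232960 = 7.46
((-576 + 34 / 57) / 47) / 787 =-32798 / 2108373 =-0.02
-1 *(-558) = 558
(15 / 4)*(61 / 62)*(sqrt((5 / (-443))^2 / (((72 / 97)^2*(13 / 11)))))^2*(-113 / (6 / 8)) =-89177325875 / 819987981696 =-0.11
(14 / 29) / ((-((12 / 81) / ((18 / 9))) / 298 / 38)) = -2140236 / 29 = -73801.24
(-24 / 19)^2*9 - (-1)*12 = 9516 / 361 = 26.36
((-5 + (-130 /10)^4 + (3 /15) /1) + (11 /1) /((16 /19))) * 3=6856623 /80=85707.79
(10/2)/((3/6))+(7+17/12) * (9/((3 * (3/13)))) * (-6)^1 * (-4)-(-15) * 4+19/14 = 37763/14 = 2697.36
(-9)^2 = 81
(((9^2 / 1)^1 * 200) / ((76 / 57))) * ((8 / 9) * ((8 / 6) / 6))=2400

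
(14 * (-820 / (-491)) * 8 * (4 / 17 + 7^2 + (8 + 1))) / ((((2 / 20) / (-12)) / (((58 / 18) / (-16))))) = 2197272000 / 8347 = 263240.92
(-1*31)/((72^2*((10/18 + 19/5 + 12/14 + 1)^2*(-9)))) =37975/2205993024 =0.00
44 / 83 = 0.53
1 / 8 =0.12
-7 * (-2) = 14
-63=-63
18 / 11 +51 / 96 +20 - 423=-141093 / 352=-400.83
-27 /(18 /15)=-45 /2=-22.50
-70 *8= -560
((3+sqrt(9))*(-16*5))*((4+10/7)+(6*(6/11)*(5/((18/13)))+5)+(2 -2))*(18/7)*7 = -14800320/77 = -192211.95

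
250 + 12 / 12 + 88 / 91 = 251.97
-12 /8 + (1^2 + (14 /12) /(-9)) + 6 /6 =10 /27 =0.37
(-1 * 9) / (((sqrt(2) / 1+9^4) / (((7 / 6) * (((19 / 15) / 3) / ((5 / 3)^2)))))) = -2617839 / 10761679750+399 * sqrt(2) / 10761679750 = -0.00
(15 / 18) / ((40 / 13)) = 13 / 48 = 0.27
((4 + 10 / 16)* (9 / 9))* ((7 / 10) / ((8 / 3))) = 1.21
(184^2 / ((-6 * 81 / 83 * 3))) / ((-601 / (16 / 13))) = 22480384 / 5695677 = 3.95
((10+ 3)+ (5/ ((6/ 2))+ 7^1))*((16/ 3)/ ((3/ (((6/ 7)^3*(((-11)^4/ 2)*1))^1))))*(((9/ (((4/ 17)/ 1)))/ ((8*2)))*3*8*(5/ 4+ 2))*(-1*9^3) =-8279377010190/ 343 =-24138125394.14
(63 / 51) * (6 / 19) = 126 / 323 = 0.39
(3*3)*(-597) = -5373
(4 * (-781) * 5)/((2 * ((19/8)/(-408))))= 1341675.79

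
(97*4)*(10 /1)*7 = 27160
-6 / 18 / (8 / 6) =-1 / 4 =-0.25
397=397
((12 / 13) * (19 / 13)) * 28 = 6384 / 169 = 37.78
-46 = -46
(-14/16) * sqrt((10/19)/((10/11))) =-7 * sqrt(209)/152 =-0.67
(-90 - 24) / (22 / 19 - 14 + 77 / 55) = 10830 / 1087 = 9.96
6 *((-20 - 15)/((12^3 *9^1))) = -35/2592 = -0.01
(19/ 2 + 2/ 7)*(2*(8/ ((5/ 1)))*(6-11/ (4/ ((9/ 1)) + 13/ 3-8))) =42744/ 145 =294.79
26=26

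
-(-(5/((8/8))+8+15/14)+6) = 113/14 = 8.07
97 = 97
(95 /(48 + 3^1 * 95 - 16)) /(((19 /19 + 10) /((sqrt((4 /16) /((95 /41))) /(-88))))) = -sqrt(3895) /613712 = -0.00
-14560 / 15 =-2912 / 3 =-970.67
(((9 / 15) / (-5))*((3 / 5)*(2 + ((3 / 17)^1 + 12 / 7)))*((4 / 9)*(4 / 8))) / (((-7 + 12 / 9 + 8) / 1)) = -2778 / 104125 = -0.03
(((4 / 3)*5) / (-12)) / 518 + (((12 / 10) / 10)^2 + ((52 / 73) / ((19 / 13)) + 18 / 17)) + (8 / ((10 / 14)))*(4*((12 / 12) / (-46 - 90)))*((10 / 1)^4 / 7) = -32223824859193 / 68703311250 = -469.03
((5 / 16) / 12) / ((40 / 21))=7 / 512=0.01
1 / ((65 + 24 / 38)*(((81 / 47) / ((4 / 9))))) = 3572 / 909063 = 0.00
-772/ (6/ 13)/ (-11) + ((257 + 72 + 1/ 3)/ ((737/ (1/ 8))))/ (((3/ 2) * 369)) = 372180289/ 2447577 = 152.06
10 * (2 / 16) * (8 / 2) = 5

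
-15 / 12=-1.25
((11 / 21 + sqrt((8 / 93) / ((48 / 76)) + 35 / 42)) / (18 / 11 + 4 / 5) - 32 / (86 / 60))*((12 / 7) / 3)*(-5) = 26754250 / 423507 - 275*sqrt(33542) / 43617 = 62.02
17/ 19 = 0.89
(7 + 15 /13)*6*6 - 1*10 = 3686 /13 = 283.54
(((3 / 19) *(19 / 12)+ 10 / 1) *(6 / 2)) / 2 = 123 / 8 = 15.38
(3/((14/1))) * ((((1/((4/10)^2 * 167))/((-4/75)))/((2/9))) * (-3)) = 151875/74816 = 2.03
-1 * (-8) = 8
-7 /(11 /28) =-196 /11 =-17.82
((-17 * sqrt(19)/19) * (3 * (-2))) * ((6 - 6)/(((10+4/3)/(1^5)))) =0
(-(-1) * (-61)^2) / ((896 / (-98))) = -26047 / 64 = -406.98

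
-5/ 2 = -2.50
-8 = -8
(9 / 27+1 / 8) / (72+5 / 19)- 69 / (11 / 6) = -37.63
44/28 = 11/7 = 1.57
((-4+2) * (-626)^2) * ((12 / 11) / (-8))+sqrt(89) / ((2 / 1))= sqrt(89) / 2+1175628 / 11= 106879.99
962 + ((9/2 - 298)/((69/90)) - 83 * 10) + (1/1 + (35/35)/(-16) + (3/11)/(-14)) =-7081395/28336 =-249.91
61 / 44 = 1.39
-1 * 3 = -3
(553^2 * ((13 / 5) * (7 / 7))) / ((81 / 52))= 206726884 / 405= 510436.75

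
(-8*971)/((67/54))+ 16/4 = -419204/67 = -6256.78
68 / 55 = 1.24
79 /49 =1.61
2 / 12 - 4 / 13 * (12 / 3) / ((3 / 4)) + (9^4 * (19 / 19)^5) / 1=511643 / 78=6559.53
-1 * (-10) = 10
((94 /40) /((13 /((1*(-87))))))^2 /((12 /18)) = 50159763 /135200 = 371.00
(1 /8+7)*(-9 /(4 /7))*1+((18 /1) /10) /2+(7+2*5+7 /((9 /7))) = -127979 /1440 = -88.87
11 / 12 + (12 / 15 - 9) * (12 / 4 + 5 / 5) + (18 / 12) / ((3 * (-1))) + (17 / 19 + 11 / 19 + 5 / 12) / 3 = -31.75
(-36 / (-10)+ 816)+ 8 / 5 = 4106 / 5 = 821.20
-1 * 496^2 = -246016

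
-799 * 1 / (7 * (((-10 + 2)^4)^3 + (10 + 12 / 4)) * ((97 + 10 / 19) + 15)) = -0.00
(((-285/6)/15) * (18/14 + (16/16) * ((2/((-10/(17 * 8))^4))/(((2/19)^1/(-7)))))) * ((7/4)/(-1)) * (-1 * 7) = 2647505372323/15000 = 176500358.15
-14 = -14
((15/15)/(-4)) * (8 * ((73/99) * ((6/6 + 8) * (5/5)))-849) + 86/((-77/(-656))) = 286949/308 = 931.65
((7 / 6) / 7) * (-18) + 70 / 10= 4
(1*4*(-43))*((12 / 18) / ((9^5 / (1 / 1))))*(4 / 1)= -1376 / 177147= -0.01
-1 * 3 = -3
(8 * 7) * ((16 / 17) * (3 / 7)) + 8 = 520 / 17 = 30.59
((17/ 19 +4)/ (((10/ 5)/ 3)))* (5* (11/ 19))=15345/ 722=21.25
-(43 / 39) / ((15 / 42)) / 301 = -2 / 195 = -0.01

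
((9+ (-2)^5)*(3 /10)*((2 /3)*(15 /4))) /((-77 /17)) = 1173 /308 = 3.81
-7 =-7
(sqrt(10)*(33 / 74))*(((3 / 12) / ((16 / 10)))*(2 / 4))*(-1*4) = -165*sqrt(10) / 1184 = -0.44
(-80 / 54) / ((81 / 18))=-80 / 243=-0.33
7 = 7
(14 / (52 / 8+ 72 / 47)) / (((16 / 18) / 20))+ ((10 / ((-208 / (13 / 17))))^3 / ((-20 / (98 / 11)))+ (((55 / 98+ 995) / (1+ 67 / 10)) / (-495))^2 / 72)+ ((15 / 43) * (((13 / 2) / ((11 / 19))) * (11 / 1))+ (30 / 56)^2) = 3387622782108092610298327 / 41018392141506205848576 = 82.59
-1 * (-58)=58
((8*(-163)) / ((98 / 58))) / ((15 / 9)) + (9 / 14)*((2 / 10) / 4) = -907521 / 1960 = -463.02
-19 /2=-9.50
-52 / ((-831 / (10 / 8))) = 65 / 831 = 0.08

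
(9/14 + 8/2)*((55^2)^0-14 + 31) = 585/7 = 83.57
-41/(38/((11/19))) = -0.62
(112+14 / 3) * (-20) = -7000 / 3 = -2333.33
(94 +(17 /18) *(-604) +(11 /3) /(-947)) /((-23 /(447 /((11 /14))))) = 8470764134 /718773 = 11785.03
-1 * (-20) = 20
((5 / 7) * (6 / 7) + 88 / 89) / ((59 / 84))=83784 / 36757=2.28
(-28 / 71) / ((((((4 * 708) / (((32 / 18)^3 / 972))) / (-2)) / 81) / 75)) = 89600 / 9161343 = 0.01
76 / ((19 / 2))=8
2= 2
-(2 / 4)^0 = -1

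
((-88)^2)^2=59969536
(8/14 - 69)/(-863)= 479/6041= 0.08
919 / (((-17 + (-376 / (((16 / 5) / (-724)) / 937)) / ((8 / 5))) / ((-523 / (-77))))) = 1922548 / 15344283339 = 0.00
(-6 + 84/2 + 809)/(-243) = -845/243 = -3.48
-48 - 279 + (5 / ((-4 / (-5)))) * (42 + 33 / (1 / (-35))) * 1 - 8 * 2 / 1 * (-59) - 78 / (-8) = -12659 / 2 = -6329.50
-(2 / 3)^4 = -16 / 81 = -0.20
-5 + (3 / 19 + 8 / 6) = -200 / 57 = -3.51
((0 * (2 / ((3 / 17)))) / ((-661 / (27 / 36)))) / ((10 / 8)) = 0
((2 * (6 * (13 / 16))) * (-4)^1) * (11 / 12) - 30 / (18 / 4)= -509 / 12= -42.42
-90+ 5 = -85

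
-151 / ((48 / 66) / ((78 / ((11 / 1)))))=-5889 / 4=-1472.25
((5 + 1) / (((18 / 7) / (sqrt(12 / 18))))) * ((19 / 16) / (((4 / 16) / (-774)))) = -5719 * sqrt(6) / 2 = -7004.32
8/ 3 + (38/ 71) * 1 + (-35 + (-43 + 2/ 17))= -270418/ 3621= -74.68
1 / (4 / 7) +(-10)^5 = -399993 / 4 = -99998.25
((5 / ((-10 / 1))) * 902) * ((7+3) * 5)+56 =-22494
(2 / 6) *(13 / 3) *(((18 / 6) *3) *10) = 130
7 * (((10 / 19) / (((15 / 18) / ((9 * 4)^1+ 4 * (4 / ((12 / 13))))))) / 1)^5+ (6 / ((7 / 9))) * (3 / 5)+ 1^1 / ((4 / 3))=105226700616502547 / 346653860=303549773.30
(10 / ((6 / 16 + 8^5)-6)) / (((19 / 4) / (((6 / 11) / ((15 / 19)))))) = 128 / 2883089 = 0.00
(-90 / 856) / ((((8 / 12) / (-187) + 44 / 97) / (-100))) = 12243825 / 524086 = 23.36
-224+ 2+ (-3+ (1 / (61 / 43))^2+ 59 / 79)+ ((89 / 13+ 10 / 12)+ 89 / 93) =-50968534391 / 236930954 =-215.12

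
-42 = -42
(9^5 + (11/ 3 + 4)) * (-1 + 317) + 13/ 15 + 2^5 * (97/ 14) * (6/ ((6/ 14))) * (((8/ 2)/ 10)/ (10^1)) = 1399652377/ 75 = 18662031.69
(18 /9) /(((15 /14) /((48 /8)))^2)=1568 /25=62.72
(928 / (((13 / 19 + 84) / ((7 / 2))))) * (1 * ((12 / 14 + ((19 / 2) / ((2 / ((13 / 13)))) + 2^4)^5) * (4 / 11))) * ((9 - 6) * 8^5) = 93345074045306880 / 17699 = 5274030964761.11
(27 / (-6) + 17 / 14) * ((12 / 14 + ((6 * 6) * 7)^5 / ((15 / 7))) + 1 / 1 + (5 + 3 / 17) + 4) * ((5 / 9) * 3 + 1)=-51921146477989528 / 12495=-4155353859783.08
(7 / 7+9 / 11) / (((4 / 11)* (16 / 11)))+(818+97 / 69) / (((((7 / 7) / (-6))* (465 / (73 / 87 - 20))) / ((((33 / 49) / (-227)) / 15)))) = 401850489007 / 118280710800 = 3.40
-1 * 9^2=-81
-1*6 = -6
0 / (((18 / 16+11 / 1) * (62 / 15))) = 0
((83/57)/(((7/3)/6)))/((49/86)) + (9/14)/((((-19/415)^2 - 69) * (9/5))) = 1017062588209/154885159576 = 6.57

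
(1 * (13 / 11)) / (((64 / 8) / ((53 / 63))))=689 / 5544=0.12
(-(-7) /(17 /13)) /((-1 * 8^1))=-91 /136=-0.67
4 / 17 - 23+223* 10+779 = 50766 / 17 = 2986.24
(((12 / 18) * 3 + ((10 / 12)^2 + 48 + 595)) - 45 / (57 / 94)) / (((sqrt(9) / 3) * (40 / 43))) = 3361697 / 5472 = 614.35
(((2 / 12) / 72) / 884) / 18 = 1 / 6873984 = 0.00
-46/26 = -23/13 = -1.77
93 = 93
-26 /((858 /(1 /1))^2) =-1 /28314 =-0.00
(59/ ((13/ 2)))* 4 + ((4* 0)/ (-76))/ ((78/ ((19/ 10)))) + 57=1213/ 13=93.31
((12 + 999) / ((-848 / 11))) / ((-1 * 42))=3707 / 11872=0.31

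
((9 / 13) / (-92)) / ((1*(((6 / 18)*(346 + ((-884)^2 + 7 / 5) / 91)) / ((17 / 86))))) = -945 / 1891767112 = -0.00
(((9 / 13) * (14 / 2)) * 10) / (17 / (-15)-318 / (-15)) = 1350 / 559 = 2.42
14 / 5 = 2.80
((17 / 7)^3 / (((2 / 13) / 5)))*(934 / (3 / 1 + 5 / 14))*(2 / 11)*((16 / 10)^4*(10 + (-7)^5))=-746218434084864 / 287875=-2592161299.47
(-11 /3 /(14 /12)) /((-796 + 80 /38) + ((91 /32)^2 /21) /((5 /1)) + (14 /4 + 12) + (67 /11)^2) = 0.00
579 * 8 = 4632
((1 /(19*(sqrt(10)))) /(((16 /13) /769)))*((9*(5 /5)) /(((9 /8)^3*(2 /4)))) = 319904*sqrt(10) /7695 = 131.47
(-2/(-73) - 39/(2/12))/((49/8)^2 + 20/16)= -6.04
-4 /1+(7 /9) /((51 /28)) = -1640 /459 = -3.57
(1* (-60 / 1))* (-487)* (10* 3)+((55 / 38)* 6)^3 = 877254.92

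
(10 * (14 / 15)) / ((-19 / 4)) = -112 / 57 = -1.96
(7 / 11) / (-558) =-7 / 6138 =-0.00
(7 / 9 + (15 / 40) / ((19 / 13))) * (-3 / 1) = -1415 / 456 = -3.10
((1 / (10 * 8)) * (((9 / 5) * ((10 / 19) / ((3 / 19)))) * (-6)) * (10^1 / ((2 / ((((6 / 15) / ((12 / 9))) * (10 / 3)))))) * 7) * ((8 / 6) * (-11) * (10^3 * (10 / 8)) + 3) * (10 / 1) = 5774055 / 2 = 2887027.50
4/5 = 0.80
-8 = -8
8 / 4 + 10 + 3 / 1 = 15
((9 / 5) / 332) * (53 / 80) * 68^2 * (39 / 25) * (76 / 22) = 102149073 / 1141250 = 89.51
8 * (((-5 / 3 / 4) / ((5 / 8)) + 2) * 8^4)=131072 / 3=43690.67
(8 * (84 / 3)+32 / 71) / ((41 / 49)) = 780864 / 2911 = 268.25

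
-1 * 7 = -7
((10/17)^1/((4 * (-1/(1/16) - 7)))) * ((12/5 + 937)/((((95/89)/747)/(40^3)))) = -1998532166400/7429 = -269017656.00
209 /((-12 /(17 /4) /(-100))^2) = 37750625 /144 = 262157.12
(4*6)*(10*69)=16560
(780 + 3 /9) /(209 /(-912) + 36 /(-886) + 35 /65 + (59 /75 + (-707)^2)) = 5392727600 /3454363762371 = 0.00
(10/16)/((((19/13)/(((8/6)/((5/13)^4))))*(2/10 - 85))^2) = 137858491849/912644100000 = 0.15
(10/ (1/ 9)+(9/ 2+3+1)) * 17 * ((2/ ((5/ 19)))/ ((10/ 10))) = 63631/ 5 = 12726.20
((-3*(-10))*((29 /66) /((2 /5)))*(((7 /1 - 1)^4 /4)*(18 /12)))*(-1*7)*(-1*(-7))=-8632575 /11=-784779.55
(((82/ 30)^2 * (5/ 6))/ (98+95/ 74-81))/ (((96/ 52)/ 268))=1321307/ 26730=49.43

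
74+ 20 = 94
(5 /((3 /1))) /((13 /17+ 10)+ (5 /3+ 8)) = 85 /1042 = 0.08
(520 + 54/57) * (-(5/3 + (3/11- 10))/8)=34643/66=524.89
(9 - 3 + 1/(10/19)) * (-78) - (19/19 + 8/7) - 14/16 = -173381/280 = -619.22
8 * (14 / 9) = 12.44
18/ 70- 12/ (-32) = 177/ 280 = 0.63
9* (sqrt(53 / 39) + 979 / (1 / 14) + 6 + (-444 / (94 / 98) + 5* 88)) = 3* sqrt(2067) / 13 + 5790492 / 47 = 123212.45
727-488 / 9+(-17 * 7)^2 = 133504 / 9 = 14833.78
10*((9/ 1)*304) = 27360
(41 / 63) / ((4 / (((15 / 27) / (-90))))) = -41 / 40824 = -0.00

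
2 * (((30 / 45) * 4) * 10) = 160 / 3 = 53.33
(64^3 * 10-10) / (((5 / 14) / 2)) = 14680008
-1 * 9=-9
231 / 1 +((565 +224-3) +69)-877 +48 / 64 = 839 / 4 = 209.75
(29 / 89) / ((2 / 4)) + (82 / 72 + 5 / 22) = 71117 / 35244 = 2.02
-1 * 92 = -92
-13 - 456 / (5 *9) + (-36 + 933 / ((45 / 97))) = 1952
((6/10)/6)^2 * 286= 143/50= 2.86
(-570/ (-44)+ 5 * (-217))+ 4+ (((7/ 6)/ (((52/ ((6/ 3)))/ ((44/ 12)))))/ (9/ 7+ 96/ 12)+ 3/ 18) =-357327671/ 334620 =-1067.86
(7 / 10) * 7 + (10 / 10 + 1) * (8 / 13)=797 / 130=6.13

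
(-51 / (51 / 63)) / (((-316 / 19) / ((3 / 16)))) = 3591 / 5056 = 0.71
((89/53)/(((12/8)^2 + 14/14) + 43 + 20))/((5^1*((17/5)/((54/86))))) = 9612/10266895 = 0.00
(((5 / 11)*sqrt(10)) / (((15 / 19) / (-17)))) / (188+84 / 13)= -4199*sqrt(10) / 83424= -0.16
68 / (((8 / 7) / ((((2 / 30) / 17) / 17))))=0.01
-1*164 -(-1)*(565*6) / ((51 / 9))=7382 / 17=434.24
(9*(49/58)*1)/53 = 441/3074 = 0.14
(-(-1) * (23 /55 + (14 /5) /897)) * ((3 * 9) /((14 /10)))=8.13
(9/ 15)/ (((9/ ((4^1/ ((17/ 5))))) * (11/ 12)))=16/ 187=0.09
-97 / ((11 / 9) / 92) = -80316 / 11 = -7301.45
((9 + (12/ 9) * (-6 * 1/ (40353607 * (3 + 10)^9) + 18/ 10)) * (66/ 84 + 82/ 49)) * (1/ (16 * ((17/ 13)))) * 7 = 5878471664382903392267/ 626752568805474718880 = 9.38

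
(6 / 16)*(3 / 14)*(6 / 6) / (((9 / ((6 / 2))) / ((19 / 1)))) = 57 / 112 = 0.51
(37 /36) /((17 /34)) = 37 /18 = 2.06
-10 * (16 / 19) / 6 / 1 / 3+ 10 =1630 / 171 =9.53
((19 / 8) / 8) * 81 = 1539 / 64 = 24.05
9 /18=1 /2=0.50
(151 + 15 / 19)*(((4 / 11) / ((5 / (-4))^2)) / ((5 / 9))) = 63.59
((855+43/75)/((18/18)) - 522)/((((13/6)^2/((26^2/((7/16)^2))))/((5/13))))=43917312/455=96521.56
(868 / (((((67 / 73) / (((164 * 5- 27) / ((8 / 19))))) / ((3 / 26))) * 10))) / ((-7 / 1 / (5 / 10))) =-7868451 / 5360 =-1467.99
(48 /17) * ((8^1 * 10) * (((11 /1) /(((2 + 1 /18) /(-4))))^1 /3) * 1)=-1013760 /629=-1611.70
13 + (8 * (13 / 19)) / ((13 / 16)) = 375 / 19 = 19.74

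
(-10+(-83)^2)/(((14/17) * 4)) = 116943/56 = 2088.27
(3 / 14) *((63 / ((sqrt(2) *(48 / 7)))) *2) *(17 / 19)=1071 *sqrt(2) / 608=2.49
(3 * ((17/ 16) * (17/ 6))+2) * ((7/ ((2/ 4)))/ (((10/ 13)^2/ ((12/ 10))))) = 1252797/ 4000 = 313.20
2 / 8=1 / 4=0.25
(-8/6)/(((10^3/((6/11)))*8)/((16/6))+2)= -2/8253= -0.00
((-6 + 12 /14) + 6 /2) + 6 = 27 /7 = 3.86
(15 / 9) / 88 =5 / 264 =0.02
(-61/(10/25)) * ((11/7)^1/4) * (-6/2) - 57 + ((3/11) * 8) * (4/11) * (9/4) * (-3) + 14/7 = 808897/6776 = 119.38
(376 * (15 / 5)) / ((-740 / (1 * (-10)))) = 564 / 37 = 15.24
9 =9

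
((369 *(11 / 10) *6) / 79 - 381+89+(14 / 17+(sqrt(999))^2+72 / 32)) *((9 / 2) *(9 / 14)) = 1611949491 / 752080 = 2143.32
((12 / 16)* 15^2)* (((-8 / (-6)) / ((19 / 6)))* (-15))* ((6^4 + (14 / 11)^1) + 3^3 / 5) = -290170350 / 209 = -1388374.88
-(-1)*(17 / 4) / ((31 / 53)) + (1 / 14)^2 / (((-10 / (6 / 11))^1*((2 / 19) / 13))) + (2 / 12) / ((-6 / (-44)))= 50852731 / 6015240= 8.45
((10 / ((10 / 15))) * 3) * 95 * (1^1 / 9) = 475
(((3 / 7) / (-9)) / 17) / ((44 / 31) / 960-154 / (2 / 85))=2480 / 5794679891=0.00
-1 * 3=-3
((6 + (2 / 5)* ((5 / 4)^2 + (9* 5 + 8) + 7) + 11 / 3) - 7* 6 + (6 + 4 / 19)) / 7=-683 / 3192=-0.21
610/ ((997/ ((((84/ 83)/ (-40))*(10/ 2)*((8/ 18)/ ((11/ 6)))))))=-17080/ 910261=-0.02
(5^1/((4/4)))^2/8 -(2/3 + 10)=-181/24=-7.54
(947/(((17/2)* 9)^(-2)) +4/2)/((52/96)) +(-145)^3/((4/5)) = 333879319/52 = 6420756.13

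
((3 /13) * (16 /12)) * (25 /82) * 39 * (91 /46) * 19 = 129675 /943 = 137.51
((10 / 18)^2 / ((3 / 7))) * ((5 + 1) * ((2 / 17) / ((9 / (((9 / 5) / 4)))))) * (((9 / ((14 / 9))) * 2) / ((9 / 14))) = 70 / 153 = 0.46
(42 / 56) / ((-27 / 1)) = -1 / 36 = -0.03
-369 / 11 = -33.55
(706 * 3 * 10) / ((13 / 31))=656580 / 13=50506.15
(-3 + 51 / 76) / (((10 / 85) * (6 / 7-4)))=21063 / 3344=6.30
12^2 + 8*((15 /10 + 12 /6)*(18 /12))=186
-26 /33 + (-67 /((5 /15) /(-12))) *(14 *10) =11143414 /33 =337679.21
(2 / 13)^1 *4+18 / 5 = 274 / 65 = 4.22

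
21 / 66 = 7 / 22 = 0.32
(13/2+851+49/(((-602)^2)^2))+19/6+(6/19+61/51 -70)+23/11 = 22692074584672771/28569743889456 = 794.27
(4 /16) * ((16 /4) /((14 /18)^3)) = 729 /343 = 2.13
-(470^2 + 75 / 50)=-441803 / 2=-220901.50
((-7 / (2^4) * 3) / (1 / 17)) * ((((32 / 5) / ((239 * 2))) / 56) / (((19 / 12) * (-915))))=51 / 13850050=0.00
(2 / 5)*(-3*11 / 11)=-6 / 5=-1.20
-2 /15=-0.13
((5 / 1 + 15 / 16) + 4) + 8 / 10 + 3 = 1099 / 80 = 13.74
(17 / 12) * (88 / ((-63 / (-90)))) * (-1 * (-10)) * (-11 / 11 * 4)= -149600 / 21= -7123.81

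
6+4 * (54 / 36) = 12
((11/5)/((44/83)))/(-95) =-83/1900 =-0.04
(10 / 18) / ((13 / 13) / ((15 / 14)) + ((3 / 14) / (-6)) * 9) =700 / 771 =0.91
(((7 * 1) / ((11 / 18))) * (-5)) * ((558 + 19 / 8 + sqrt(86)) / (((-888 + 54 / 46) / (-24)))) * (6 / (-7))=756.80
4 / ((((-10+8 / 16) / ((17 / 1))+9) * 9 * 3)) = 0.02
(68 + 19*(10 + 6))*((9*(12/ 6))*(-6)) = -40176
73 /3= 24.33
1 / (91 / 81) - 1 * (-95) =8726 / 91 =95.89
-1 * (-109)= 109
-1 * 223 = -223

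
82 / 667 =0.12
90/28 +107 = 1543/14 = 110.21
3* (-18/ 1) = -54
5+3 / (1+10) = 58 / 11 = 5.27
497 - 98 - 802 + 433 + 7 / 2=67 / 2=33.50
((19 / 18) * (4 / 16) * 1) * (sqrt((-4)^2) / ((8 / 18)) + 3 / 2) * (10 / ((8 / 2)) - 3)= -133 / 96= -1.39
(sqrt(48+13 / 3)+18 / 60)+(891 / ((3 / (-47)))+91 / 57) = -7955549 / 570+sqrt(471) / 3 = -13949.87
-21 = -21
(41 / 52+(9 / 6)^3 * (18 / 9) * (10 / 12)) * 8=667 / 13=51.31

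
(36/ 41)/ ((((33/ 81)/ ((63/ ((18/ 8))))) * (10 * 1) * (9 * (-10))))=-756/ 11275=-0.07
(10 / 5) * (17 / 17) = 2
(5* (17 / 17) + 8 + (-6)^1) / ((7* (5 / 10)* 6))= 0.33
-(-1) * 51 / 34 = 1.50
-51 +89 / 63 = -3124 / 63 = -49.59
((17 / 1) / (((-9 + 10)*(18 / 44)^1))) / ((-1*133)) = -374 / 1197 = -0.31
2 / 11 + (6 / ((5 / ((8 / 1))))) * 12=6346 / 55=115.38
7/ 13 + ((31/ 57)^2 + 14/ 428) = 7836163/ 9038718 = 0.87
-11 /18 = -0.61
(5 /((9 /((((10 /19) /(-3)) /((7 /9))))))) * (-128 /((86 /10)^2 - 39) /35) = 16000 /1220541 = 0.01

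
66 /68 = 33 /34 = 0.97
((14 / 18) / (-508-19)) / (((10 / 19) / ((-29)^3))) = 3243737 / 47430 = 68.39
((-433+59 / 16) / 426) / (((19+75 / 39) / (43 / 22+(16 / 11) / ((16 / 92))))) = -20270419 / 40786944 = -0.50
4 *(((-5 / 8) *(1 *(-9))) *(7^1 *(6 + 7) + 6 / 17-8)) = 63765 / 34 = 1875.44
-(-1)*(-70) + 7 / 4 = -273 / 4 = -68.25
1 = 1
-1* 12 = -12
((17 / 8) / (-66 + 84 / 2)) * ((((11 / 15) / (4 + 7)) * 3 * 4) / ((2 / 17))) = -289 / 480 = -0.60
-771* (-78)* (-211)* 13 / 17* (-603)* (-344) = -34217678624688 / 17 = -2012804624981.65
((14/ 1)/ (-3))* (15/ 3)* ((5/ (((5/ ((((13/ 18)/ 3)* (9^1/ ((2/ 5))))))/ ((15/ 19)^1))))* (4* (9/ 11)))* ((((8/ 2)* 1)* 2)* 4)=-2184000/ 209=-10449.76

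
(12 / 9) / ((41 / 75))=100 / 41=2.44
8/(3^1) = 8/3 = 2.67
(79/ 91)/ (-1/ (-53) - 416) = -4187/ 2006277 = -0.00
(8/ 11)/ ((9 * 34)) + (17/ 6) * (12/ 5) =57242/ 8415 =6.80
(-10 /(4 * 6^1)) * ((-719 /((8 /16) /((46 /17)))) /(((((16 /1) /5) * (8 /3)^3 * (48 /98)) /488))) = 3707181975 /139264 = 26619.82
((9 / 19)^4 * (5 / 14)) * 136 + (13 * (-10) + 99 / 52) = -125.65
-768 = -768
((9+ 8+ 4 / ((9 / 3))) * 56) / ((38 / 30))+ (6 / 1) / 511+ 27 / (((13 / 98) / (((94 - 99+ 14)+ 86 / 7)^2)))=11741977168 / 126217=93030.08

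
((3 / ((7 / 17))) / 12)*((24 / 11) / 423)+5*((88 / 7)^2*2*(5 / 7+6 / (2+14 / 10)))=35432313122 / 9043881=3917.82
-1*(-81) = 81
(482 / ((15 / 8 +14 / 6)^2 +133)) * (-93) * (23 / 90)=-32991936 / 434045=-76.01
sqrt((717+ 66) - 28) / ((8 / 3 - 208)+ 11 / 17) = -51 * sqrt(755) / 10439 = -0.13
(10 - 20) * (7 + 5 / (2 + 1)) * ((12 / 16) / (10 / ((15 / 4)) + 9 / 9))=-195 / 11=-17.73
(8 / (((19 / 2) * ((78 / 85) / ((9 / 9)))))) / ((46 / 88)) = 29920 / 17043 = 1.76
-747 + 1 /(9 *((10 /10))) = -6722 /9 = -746.89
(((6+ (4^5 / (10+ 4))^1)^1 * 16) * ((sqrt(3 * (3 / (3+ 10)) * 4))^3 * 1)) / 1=1914624 * sqrt(13) / 1183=5835.40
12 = 12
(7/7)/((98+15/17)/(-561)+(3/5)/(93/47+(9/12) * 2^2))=-413270/23039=-17.94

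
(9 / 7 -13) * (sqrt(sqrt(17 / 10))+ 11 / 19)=-41 * 10^(3 / 4) * 17^(1 / 4) / 35 -902 / 133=-20.16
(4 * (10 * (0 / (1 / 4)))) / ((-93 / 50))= 0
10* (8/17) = 80/17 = 4.71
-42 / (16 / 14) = -147 / 4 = -36.75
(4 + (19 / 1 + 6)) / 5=29 / 5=5.80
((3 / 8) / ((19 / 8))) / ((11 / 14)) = 42 / 209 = 0.20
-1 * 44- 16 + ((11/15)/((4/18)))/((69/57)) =-13173/230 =-57.27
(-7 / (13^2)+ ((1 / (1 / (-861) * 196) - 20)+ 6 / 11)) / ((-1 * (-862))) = -0.03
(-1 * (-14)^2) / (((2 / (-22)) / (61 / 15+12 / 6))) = 196196 / 15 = 13079.73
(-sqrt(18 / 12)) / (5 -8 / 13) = -13*sqrt(6) / 114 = -0.28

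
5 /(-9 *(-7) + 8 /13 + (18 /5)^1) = 325 /4369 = 0.07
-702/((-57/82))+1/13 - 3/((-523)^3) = 35687095857562/35334749749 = 1009.97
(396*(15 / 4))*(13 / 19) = 19305 / 19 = 1016.05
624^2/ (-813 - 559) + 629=118403/ 343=345.20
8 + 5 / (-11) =83 / 11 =7.55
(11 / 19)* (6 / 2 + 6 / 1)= 99 / 19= 5.21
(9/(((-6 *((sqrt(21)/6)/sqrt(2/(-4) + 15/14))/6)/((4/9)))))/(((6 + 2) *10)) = -sqrt(3)/35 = -0.05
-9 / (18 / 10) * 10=-50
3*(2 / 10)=0.60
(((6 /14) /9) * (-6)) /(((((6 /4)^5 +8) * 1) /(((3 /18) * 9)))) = -96 /3493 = -0.03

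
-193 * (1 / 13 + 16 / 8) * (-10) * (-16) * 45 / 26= -18759600 / 169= -111003.55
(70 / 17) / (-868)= -0.00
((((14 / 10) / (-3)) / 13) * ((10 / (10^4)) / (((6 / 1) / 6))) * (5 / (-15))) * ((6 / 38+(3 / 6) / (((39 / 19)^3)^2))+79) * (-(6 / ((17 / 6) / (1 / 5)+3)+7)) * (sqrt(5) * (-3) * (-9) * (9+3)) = -56091372780478273 * sqrt(5) / 24866766673222500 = -5.04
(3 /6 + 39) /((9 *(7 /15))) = 395 /42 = 9.40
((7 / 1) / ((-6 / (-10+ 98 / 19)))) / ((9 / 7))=2254 / 513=4.39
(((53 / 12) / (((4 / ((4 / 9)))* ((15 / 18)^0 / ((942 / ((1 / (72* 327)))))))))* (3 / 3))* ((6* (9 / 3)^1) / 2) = 97954812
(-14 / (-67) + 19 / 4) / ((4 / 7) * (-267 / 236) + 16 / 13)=7135401 / 840716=8.49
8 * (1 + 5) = 48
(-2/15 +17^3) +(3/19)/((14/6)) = 9801304/1995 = 4912.93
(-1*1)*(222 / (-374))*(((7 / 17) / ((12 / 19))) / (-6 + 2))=-4921 / 50864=-0.10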